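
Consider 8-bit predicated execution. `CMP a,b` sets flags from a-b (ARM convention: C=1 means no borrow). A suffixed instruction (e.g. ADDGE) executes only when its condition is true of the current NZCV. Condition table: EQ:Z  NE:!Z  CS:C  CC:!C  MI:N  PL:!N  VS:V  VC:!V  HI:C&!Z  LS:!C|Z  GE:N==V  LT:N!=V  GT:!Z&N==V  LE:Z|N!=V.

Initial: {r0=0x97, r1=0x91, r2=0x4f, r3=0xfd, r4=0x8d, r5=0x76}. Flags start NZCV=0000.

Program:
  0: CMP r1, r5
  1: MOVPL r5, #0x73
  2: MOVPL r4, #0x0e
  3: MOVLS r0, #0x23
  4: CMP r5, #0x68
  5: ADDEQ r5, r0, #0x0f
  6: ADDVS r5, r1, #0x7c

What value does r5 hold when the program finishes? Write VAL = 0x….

[0] flags=0011 → (cmp)
[1] flags=0011 PL?T → r5=0x73
[2] flags=0011 PL?T → r4=0x0e
[3] flags=0011 LS?F → skip
[4] flags=0010 → (cmp)
[5] flags=0010 EQ?F → skip
[6] flags=0010 VS?F → skip

VAL = 0x73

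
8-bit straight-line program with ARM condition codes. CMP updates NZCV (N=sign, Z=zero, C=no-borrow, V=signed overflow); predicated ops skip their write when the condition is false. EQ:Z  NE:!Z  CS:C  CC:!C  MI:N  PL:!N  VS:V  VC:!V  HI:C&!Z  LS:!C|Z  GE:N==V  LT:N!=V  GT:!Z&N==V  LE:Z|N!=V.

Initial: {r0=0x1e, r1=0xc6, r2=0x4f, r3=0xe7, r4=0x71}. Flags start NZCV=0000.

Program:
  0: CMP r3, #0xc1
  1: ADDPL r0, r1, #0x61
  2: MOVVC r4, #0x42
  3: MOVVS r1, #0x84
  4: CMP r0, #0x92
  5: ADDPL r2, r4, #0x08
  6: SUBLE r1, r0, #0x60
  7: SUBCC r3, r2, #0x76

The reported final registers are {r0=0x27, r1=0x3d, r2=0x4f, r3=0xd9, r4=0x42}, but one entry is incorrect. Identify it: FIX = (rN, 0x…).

0: ✓ CMP  NZCV=0010
1: ✓ ADDPL  r0←0x27
2: ✓ MOVVC  r4←0x42
3: · MOVVS
4: ✓ CMP  NZCV=1001
5: · ADDPL
6: · SUBLE
7: ✓ SUBCC  r3←0xd9

FIX = (r1, 0xc6)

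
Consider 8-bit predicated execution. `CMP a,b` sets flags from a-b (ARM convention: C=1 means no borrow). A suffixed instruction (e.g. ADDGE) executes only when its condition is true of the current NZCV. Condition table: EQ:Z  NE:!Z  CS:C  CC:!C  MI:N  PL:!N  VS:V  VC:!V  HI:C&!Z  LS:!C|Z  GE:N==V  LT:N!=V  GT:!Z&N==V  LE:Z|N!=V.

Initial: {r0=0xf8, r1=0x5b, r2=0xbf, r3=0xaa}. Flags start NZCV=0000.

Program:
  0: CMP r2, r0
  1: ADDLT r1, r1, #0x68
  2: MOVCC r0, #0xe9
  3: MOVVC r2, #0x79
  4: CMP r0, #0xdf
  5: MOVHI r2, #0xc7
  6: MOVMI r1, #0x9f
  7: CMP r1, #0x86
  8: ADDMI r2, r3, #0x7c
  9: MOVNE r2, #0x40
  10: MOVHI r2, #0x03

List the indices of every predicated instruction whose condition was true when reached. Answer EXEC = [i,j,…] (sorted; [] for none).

EXEC = [1,2,3,5,9,10]

0: ✓ CMP  NZCV=1000
1: ✓ ADDLT  r1←0xc3
2: ✓ MOVCC  r0←0xe9
3: ✓ MOVVC  r2←0x79
4: ✓ CMP  NZCV=0010
5: ✓ MOVHI  r2←0xc7
6: · MOVMI
7: ✓ CMP  NZCV=0010
8: · ADDMI
9: ✓ MOVNE  r2←0x40
10: ✓ MOVHI  r2←0x03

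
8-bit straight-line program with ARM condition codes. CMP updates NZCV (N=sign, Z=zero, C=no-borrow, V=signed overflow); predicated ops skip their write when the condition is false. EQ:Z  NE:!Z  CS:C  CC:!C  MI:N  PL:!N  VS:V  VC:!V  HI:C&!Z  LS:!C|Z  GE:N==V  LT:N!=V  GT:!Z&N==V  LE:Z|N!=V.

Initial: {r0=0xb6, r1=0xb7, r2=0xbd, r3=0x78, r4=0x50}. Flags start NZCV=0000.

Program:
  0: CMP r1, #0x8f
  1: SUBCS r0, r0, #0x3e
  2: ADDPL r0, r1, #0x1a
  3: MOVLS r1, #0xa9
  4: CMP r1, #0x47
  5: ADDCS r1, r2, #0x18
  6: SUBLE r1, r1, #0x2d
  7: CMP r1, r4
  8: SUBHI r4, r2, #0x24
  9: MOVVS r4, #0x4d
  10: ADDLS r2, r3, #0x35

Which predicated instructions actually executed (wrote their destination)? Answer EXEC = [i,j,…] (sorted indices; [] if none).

EXEC = [1,2,5,6,8,9]

0: ✓ CMP  NZCV=0010
1: ✓ SUBCS  r0←0x78
2: ✓ ADDPL  r0←0xd1
3: · MOVLS
4: ✓ CMP  NZCV=0011
5: ✓ ADDCS  r1←0xd5
6: ✓ SUBLE  r1←0xa8
7: ✓ CMP  NZCV=0011
8: ✓ SUBHI  r4←0x99
9: ✓ MOVVS  r4←0x4d
10: · ADDLS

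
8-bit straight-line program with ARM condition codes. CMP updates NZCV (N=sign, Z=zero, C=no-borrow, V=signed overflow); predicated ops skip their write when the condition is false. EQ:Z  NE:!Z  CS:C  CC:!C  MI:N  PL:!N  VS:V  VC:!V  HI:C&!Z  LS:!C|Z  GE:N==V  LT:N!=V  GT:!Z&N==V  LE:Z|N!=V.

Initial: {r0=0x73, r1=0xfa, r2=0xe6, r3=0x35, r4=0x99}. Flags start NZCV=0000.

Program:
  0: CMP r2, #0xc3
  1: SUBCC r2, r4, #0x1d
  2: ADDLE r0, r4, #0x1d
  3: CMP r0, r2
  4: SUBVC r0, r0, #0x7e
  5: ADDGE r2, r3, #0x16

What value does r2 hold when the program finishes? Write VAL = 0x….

VAL = 0x4b

0: ✓ CMP  NZCV=0010
1: · SUBCC
2: · ADDLE
3: ✓ CMP  NZCV=1001
4: · SUBVC
5: ✓ ADDGE  r2←0x4b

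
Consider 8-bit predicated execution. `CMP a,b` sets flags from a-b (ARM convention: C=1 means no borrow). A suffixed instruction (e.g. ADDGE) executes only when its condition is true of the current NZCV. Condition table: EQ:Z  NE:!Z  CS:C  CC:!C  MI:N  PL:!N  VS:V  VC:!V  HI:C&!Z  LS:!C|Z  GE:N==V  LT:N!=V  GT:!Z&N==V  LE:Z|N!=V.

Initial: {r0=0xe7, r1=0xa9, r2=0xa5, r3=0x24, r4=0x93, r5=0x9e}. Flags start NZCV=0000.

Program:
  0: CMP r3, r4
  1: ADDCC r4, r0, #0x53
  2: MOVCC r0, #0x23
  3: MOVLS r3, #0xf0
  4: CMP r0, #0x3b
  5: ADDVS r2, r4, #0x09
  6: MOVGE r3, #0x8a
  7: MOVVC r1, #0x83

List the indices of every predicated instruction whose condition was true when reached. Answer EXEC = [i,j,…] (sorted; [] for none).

[0] flags=1001 → (cmp)
[1] flags=1001 CC?T → r4=0x3a
[2] flags=1001 CC?T → r0=0x23
[3] flags=1001 LS?T → r3=0xf0
[4] flags=1000 → (cmp)
[5] flags=1000 VS?F → skip
[6] flags=1000 GE?F → skip
[7] flags=1000 VC?T → r1=0x83

EXEC = [1,2,3,7]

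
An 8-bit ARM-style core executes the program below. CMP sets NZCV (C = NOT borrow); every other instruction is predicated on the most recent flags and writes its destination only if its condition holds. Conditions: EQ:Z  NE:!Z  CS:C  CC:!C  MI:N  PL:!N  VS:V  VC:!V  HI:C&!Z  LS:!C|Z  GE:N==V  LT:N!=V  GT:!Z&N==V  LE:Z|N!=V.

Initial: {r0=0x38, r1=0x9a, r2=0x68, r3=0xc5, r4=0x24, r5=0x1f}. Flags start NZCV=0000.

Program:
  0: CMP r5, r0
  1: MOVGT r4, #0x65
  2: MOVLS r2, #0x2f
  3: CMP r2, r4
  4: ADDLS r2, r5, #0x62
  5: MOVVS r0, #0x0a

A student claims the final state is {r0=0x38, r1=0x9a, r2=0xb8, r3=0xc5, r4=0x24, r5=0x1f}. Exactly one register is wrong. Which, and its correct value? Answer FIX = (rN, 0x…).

FIX = (r2, 0x2f)

[0] flags=1000 → (cmp)
[1] flags=1000 GT?F → skip
[2] flags=1000 LS?T → r2=0x2f
[3] flags=0010 → (cmp)
[4] flags=0010 LS?F → skip
[5] flags=0010 VS?F → skip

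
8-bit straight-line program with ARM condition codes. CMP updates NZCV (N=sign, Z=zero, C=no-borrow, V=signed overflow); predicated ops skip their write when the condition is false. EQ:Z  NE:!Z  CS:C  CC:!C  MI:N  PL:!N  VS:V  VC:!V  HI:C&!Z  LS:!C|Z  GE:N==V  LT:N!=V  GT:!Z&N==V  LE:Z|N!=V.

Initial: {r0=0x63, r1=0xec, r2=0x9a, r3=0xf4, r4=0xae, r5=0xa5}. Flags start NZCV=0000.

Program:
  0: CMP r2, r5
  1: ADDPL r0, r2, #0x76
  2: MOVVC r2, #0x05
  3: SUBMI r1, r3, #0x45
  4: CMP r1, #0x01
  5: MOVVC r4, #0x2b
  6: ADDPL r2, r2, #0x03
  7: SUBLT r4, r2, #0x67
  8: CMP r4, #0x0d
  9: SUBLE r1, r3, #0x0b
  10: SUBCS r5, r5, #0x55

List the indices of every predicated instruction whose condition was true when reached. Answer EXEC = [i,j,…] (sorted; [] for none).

0: ✓ CMP  NZCV=1000
1: · ADDPL
2: ✓ MOVVC  r2←0x05
3: ✓ SUBMI  r1←0xaf
4: ✓ CMP  NZCV=1010
5: ✓ MOVVC  r4←0x2b
6: · ADDPL
7: ✓ SUBLT  r4←0x9e
8: ✓ CMP  NZCV=1010
9: ✓ SUBLE  r1←0xe9
10: ✓ SUBCS  r5←0x50

EXEC = [2,3,5,7,9,10]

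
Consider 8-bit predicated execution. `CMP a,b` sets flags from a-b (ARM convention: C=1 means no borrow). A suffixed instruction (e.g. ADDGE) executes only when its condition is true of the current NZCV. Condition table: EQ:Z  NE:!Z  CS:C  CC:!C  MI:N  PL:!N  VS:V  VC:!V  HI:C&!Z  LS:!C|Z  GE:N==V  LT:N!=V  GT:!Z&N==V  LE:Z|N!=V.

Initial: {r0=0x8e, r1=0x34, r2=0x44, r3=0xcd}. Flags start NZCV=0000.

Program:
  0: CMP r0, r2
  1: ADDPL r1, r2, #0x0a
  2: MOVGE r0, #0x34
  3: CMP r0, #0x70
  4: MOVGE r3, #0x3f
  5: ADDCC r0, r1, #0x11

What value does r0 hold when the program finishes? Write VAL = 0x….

[0] flags=0011 → (cmp)
[1] flags=0011 PL?T → r1=0x4e
[2] flags=0011 GE?F → skip
[3] flags=0011 → (cmp)
[4] flags=0011 GE?F → skip
[5] flags=0011 CC?F → skip

VAL = 0x8e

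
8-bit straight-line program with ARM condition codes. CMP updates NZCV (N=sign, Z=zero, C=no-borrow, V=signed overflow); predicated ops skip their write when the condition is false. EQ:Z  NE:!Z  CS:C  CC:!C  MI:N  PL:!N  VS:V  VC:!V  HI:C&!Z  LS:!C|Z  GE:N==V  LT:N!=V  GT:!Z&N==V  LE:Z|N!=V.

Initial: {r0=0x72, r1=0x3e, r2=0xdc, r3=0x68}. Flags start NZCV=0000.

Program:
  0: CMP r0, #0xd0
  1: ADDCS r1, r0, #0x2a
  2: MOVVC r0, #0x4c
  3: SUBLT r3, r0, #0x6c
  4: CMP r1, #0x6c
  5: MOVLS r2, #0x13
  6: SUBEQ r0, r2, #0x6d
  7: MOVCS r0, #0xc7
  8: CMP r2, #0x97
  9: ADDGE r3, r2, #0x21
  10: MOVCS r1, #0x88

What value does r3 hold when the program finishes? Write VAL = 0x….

0: ✓ CMP  NZCV=1001
1: · ADDCS
2: · MOVVC
3: · SUBLT
4: ✓ CMP  NZCV=1000
5: ✓ MOVLS  r2←0x13
6: · SUBEQ
7: · MOVCS
8: ✓ CMP  NZCV=0000
9: ✓ ADDGE  r3←0x34
10: · MOVCS

VAL = 0x34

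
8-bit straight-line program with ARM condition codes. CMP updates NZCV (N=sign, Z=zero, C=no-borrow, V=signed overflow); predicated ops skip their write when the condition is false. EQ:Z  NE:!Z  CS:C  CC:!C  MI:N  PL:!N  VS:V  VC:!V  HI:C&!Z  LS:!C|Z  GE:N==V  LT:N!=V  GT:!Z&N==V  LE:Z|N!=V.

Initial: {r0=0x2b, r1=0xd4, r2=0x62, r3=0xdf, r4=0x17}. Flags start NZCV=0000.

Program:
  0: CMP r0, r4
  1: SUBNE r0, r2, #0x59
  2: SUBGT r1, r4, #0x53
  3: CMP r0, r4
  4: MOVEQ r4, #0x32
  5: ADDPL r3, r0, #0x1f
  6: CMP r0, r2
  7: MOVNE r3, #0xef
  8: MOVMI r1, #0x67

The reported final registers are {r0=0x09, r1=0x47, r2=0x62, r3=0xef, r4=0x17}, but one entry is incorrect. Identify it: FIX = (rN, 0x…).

FIX = (r1, 0x67)

[0] flags=0010 → (cmp)
[1] flags=0010 NE?T → r0=0x09
[2] flags=0010 GT?T → r1=0xc4
[3] flags=1000 → (cmp)
[4] flags=1000 EQ?F → skip
[5] flags=1000 PL?F → skip
[6] flags=1000 → (cmp)
[7] flags=1000 NE?T → r3=0xef
[8] flags=1000 MI?T → r1=0x67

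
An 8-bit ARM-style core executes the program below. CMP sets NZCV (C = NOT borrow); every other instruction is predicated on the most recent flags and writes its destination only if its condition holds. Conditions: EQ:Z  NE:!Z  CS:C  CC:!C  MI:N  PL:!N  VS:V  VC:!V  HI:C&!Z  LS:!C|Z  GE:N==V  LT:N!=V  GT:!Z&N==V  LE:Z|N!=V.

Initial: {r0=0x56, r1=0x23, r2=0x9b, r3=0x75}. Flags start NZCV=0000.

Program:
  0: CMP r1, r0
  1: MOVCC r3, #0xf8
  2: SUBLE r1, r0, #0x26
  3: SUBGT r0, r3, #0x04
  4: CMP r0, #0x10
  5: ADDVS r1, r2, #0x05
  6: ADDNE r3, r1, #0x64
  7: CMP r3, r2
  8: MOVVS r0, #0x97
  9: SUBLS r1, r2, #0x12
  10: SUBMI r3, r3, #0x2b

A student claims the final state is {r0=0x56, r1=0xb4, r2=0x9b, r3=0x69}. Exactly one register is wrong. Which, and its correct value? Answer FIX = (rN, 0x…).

0: ✓ CMP  NZCV=1000
1: ✓ MOVCC  r3←0xf8
2: ✓ SUBLE  r1←0x30
3: · SUBGT
4: ✓ CMP  NZCV=0010
5: · ADDVS
6: ✓ ADDNE  r3←0x94
7: ✓ CMP  NZCV=1000
8: · MOVVS
9: ✓ SUBLS  r1←0x89
10: ✓ SUBMI  r3←0x69

FIX = (r1, 0x89)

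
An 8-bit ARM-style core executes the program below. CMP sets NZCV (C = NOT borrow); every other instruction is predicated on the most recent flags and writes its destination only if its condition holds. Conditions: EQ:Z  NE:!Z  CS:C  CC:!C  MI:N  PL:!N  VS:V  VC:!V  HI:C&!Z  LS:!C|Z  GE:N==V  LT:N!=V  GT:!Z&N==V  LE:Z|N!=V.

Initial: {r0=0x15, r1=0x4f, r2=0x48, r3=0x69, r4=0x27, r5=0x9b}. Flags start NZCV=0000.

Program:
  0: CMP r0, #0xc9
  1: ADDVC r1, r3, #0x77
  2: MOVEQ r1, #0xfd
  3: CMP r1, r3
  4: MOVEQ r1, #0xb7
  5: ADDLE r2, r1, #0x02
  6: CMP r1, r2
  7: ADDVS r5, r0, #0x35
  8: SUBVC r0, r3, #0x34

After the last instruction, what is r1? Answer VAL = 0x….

VAL = 0xe0

0: ✓ CMP  NZCV=0000
1: ✓ ADDVC  r1←0xe0
2: · MOVEQ
3: ✓ CMP  NZCV=0011
4: · MOVEQ
5: ✓ ADDLE  r2←0xe2
6: ✓ CMP  NZCV=1000
7: · ADDVS
8: ✓ SUBVC  r0←0x35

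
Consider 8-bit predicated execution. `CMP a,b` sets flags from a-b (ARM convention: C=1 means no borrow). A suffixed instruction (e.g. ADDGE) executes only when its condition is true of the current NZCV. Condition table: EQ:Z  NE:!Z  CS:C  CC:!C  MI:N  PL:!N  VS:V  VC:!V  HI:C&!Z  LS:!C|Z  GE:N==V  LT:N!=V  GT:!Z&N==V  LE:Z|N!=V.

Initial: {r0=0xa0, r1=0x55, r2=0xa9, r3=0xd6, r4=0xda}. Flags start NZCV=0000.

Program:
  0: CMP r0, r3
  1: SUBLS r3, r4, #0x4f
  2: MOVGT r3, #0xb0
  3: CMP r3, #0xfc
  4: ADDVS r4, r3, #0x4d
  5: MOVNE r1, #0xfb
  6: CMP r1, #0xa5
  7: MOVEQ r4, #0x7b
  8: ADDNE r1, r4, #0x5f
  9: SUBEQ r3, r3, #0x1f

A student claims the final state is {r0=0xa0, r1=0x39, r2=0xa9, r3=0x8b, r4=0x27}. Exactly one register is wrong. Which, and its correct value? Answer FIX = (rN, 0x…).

FIX = (r4, 0xda)

0: ✓ CMP  NZCV=1000
1: ✓ SUBLS  r3←0x8b
2: · MOVGT
3: ✓ CMP  NZCV=1000
4: · ADDVS
5: ✓ MOVNE  r1←0xfb
6: ✓ CMP  NZCV=0010
7: · MOVEQ
8: ✓ ADDNE  r1←0x39
9: · SUBEQ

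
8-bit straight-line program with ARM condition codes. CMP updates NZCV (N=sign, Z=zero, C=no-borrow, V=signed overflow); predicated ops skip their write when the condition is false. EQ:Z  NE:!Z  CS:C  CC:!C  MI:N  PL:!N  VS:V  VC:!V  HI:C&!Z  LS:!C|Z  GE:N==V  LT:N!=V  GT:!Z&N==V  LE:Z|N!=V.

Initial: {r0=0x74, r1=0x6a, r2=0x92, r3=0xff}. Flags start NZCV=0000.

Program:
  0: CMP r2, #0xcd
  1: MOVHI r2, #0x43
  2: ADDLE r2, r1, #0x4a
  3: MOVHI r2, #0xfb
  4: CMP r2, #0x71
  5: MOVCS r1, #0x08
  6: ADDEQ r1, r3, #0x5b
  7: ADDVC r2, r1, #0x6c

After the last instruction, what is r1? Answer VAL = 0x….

[0] flags=1000 → (cmp)
[1] flags=1000 HI?F → skip
[2] flags=1000 LE?T → r2=0xb4
[3] flags=1000 HI?F → skip
[4] flags=0011 → (cmp)
[5] flags=0011 CS?T → r1=0x08
[6] flags=0011 EQ?F → skip
[7] flags=0011 VC?F → skip

VAL = 0x08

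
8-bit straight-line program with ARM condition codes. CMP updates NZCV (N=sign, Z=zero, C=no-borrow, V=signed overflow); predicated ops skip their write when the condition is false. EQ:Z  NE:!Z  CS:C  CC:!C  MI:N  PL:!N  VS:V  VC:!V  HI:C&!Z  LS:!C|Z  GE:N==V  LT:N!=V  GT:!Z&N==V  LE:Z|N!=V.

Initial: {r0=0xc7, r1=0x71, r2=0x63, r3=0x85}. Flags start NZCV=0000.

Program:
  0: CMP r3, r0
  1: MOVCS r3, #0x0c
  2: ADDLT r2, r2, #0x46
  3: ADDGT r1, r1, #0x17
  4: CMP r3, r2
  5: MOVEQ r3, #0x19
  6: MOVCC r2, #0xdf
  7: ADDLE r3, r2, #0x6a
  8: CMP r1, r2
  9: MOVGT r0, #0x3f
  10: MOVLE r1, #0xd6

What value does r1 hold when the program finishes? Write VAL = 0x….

0: ✓ CMP  NZCV=1000
1: · MOVCS
2: ✓ ADDLT  r2←0xa9
3: · ADDGT
4: ✓ CMP  NZCV=1000
5: · MOVEQ
6: ✓ MOVCC  r2←0xdf
7: ✓ ADDLE  r3←0x49
8: ✓ CMP  NZCV=1001
9: ✓ MOVGT  r0←0x3f
10: · MOVLE

VAL = 0x71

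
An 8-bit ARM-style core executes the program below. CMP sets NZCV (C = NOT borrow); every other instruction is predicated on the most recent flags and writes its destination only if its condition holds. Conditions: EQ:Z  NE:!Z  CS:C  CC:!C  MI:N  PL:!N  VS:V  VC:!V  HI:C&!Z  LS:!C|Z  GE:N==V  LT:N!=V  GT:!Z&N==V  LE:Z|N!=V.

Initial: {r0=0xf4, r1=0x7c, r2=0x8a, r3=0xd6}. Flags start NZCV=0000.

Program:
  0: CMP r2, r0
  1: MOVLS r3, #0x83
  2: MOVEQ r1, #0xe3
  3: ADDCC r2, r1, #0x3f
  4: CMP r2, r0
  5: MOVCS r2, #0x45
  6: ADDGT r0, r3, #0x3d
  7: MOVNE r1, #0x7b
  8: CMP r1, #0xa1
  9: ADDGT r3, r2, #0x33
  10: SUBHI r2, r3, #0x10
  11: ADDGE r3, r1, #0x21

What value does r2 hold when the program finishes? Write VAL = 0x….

[0] flags=1000 → (cmp)
[1] flags=1000 LS?T → r3=0x83
[2] flags=1000 EQ?F → skip
[3] flags=1000 CC?T → r2=0xbb
[4] flags=1000 → (cmp)
[5] flags=1000 CS?F → skip
[6] flags=1000 GT?F → skip
[7] flags=1000 NE?T → r1=0x7b
[8] flags=1001 → (cmp)
[9] flags=1001 GT?T → r3=0xee
[10] flags=1001 HI?F → skip
[11] flags=1001 GE?T → r3=0x9c

VAL = 0xbb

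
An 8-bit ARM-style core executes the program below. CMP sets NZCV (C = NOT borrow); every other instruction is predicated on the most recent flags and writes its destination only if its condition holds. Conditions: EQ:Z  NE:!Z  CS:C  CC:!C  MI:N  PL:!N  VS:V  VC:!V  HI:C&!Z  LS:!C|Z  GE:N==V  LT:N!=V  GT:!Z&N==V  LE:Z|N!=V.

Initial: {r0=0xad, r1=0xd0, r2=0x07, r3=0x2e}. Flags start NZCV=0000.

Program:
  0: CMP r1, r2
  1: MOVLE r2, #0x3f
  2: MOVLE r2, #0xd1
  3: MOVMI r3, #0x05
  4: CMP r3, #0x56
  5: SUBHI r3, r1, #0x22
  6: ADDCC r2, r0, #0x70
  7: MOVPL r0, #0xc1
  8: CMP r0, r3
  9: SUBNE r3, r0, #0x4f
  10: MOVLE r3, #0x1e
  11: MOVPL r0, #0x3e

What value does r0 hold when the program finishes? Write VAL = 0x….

VAL = 0xad

0: ✓ CMP  NZCV=1010
1: ✓ MOVLE  r2←0x3f
2: ✓ MOVLE  r2←0xd1
3: ✓ MOVMI  r3←0x05
4: ✓ CMP  NZCV=1000
5: · SUBHI
6: ✓ ADDCC  r2←0x1d
7: · MOVPL
8: ✓ CMP  NZCV=1010
9: ✓ SUBNE  r3←0x5e
10: ✓ MOVLE  r3←0x1e
11: · MOVPL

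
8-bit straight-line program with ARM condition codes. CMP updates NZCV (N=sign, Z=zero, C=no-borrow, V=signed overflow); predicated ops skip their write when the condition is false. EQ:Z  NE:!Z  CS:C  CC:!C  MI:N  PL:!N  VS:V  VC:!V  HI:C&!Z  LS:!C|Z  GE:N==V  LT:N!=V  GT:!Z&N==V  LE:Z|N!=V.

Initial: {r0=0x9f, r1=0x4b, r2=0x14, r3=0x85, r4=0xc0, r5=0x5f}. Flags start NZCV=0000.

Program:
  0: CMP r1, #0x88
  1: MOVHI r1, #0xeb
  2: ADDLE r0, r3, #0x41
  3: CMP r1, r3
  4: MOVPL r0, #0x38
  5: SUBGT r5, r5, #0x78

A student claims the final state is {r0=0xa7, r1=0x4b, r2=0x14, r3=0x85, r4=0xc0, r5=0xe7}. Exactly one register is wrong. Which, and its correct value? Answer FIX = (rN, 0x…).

0: ✓ CMP  NZCV=1001
1: · MOVHI
2: · ADDLE
3: ✓ CMP  NZCV=1001
4: · MOVPL
5: ✓ SUBGT  r5←0xe7

FIX = (r0, 0x9f)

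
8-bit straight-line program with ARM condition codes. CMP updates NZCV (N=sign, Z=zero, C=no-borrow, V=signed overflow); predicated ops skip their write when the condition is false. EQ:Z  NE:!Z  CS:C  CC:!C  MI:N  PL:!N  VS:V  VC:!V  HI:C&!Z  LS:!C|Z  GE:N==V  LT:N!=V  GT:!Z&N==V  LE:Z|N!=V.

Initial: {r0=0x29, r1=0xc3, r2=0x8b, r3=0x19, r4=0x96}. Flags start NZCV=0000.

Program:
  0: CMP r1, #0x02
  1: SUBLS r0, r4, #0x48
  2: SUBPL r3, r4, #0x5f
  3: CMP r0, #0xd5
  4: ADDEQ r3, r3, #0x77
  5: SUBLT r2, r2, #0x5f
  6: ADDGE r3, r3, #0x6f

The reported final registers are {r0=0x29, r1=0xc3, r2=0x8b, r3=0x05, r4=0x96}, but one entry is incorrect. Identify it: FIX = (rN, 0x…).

0: ✓ CMP  NZCV=1010
1: · SUBLS
2: · SUBPL
3: ✓ CMP  NZCV=0000
4: · ADDEQ
5: · SUBLT
6: ✓ ADDGE  r3←0x88

FIX = (r3, 0x88)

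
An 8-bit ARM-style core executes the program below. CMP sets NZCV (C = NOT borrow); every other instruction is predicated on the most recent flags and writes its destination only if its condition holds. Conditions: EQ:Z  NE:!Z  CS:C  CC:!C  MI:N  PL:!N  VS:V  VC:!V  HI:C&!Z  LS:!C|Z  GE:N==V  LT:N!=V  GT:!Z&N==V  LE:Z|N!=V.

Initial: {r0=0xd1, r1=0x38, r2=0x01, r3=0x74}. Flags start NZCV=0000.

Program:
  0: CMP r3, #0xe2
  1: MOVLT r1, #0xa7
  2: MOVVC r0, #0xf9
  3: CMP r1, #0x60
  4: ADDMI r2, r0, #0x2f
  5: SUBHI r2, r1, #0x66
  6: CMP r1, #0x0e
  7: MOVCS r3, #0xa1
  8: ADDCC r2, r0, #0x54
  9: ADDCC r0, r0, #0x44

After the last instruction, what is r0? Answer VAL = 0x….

VAL = 0xd1

[0] flags=1001 → (cmp)
[1] flags=1001 LT?F → skip
[2] flags=1001 VC?F → skip
[3] flags=1000 → (cmp)
[4] flags=1000 MI?T → r2=0x00
[5] flags=1000 HI?F → skip
[6] flags=0010 → (cmp)
[7] flags=0010 CS?T → r3=0xa1
[8] flags=0010 CC?F → skip
[9] flags=0010 CC?F → skip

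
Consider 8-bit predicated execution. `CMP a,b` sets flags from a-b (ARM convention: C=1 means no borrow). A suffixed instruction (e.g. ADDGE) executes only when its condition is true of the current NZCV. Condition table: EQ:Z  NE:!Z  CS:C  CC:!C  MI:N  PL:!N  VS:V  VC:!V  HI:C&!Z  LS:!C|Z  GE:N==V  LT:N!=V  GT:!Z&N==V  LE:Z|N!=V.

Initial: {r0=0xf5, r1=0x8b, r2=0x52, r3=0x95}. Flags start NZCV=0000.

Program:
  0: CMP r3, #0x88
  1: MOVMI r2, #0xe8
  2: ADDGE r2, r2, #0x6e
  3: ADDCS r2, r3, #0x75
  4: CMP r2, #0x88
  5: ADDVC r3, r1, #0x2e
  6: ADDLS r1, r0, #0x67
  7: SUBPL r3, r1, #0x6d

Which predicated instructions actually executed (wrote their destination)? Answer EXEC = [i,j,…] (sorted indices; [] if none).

EXEC = [2,3,6]

[0] flags=0010 → (cmp)
[1] flags=0010 MI?F → skip
[2] flags=0010 GE?T → r2=0xc0
[3] flags=0010 CS?T → r2=0x0a
[4] flags=1001 → (cmp)
[5] flags=1001 VC?F → skip
[6] flags=1001 LS?T → r1=0x5c
[7] flags=1001 PL?F → skip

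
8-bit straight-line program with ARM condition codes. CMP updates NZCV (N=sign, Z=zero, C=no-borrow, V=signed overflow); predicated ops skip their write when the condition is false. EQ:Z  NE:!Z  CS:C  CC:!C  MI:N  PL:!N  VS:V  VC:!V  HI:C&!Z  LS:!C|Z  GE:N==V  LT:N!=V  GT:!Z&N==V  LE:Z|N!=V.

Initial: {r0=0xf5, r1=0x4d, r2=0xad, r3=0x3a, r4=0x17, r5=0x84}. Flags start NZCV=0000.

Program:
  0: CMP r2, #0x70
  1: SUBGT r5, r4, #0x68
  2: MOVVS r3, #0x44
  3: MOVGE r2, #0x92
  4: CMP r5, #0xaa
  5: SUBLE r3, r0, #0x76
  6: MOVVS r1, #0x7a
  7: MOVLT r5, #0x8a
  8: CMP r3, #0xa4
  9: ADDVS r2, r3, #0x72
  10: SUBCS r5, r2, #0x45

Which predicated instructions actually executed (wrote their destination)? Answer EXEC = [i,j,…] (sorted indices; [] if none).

EXEC = [2,5,7,9]

0: ✓ CMP  NZCV=0011
1: · SUBGT
2: ✓ MOVVS  r3←0x44
3: · MOVGE
4: ✓ CMP  NZCV=1000
5: ✓ SUBLE  r3←0x7f
6: · MOVVS
7: ✓ MOVLT  r5←0x8a
8: ✓ CMP  NZCV=1001
9: ✓ ADDVS  r2←0xf1
10: · SUBCS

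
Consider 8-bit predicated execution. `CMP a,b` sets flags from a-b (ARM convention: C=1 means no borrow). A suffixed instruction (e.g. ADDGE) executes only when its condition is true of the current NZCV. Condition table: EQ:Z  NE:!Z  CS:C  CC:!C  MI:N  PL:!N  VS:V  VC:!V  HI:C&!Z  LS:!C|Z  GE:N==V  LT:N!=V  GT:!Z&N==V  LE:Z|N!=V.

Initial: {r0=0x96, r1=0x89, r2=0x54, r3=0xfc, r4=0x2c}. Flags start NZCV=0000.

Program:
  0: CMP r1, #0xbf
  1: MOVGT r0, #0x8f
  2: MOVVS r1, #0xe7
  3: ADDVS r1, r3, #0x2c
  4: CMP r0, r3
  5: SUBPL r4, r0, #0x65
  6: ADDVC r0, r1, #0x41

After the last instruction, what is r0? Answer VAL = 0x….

0: ✓ CMP  NZCV=1000
1: · MOVGT
2: · MOVVS
3: · ADDVS
4: ✓ CMP  NZCV=1000
5: · SUBPL
6: ✓ ADDVC  r0←0xca

VAL = 0xca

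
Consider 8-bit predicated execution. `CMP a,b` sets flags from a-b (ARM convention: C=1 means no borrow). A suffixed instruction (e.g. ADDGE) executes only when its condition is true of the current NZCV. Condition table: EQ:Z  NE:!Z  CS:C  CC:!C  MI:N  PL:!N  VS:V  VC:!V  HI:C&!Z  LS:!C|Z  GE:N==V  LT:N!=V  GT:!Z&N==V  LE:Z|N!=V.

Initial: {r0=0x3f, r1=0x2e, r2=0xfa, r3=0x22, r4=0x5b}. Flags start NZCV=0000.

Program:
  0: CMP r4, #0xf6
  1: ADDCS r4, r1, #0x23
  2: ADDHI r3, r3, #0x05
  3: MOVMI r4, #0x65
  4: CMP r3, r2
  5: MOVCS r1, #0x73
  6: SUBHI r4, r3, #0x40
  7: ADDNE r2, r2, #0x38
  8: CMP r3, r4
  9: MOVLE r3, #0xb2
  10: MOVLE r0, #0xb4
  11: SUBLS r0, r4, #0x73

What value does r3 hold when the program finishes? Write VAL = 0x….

[0] flags=0000 → (cmp)
[1] flags=0000 CS?F → skip
[2] flags=0000 HI?F → skip
[3] flags=0000 MI?F → skip
[4] flags=0000 → (cmp)
[5] flags=0000 CS?F → skip
[6] flags=0000 HI?F → skip
[7] flags=0000 NE?T → r2=0x32
[8] flags=1000 → (cmp)
[9] flags=1000 LE?T → r3=0xb2
[10] flags=1000 LE?T → r0=0xb4
[11] flags=1000 LS?T → r0=0xe8

VAL = 0xb2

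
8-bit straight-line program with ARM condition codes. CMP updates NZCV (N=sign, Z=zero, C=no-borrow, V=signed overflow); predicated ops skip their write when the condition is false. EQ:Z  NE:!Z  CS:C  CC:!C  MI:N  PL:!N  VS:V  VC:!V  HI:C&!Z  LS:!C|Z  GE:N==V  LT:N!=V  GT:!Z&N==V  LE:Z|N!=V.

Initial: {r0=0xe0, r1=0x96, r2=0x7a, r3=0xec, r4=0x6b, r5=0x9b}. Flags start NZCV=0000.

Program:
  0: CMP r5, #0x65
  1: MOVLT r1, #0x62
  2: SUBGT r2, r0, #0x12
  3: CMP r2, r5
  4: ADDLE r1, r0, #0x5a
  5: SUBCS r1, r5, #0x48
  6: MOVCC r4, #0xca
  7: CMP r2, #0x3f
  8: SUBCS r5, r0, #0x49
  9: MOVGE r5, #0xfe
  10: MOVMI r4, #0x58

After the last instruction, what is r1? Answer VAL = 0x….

VAL = 0x62

[0] flags=0011 → (cmp)
[1] flags=0011 LT?T → r1=0x62
[2] flags=0011 GT?F → skip
[3] flags=1001 → (cmp)
[4] flags=1001 LE?F → skip
[5] flags=1001 CS?F → skip
[6] flags=1001 CC?T → r4=0xca
[7] flags=0010 → (cmp)
[8] flags=0010 CS?T → r5=0x97
[9] flags=0010 GE?T → r5=0xfe
[10] flags=0010 MI?F → skip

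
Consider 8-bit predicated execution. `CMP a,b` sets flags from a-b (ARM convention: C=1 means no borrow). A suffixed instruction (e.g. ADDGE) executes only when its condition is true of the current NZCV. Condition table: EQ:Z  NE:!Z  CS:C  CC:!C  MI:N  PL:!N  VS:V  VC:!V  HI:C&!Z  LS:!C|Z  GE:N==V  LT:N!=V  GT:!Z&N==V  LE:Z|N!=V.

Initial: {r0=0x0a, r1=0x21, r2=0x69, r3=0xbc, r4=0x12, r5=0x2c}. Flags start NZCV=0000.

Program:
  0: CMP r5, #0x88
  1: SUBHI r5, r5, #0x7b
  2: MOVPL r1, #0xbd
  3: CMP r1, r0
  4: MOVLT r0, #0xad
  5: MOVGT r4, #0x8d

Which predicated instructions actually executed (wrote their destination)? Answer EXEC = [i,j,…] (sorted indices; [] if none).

0: ✓ CMP  NZCV=1001
1: · SUBHI
2: · MOVPL
3: ✓ CMP  NZCV=0010
4: · MOVLT
5: ✓ MOVGT  r4←0x8d

EXEC = [5]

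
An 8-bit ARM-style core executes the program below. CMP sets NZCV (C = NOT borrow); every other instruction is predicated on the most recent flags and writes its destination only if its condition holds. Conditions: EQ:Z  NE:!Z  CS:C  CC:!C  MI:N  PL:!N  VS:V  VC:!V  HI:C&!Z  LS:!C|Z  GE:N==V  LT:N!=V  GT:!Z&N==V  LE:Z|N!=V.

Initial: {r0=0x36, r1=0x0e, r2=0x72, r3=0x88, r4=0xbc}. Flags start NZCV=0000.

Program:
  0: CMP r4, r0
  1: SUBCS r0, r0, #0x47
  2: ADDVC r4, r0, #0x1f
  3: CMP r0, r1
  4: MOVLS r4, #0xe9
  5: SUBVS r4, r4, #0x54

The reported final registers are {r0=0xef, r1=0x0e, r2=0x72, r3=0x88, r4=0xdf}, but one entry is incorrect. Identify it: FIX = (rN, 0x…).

FIX = (r4, 0x0e)

[0] flags=1010 → (cmp)
[1] flags=1010 CS?T → r0=0xef
[2] flags=1010 VC?T → r4=0x0e
[3] flags=1010 → (cmp)
[4] flags=1010 LS?F → skip
[5] flags=1010 VS?F → skip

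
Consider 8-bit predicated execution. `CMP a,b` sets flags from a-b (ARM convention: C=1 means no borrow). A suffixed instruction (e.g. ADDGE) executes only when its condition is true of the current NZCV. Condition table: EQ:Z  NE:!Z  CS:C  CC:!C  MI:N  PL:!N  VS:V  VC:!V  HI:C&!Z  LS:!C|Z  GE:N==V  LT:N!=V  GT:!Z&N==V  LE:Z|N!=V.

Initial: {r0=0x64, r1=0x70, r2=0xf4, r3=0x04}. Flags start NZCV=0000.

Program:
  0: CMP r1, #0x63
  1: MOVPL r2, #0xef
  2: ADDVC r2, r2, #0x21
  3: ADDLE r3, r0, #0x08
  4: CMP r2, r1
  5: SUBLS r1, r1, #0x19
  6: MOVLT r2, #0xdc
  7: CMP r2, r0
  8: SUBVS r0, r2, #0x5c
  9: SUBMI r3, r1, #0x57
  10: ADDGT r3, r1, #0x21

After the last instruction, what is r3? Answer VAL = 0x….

[0] flags=0010 → (cmp)
[1] flags=0010 PL?T → r2=0xef
[2] flags=0010 VC?T → r2=0x10
[3] flags=0010 LE?F → skip
[4] flags=1000 → (cmp)
[5] flags=1000 LS?T → r1=0x57
[6] flags=1000 LT?T → r2=0xdc
[7] flags=0011 → (cmp)
[8] flags=0011 VS?T → r0=0x80
[9] flags=0011 MI?F → skip
[10] flags=0011 GT?F → skip

VAL = 0x04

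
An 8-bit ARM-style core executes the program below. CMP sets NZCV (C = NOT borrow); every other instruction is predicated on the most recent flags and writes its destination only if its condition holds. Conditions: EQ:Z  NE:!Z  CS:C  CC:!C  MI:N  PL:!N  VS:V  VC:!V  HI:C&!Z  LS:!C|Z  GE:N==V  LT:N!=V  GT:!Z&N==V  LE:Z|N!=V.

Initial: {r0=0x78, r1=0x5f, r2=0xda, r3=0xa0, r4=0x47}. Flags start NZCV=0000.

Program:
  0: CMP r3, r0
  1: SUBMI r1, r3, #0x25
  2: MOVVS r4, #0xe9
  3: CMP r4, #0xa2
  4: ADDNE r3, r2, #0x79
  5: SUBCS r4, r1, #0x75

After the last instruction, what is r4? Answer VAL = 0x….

VAL = 0xea

[0] flags=0011 → (cmp)
[1] flags=0011 MI?F → skip
[2] flags=0011 VS?T → r4=0xe9
[3] flags=0010 → (cmp)
[4] flags=0010 NE?T → r3=0x53
[5] flags=0010 CS?T → r4=0xea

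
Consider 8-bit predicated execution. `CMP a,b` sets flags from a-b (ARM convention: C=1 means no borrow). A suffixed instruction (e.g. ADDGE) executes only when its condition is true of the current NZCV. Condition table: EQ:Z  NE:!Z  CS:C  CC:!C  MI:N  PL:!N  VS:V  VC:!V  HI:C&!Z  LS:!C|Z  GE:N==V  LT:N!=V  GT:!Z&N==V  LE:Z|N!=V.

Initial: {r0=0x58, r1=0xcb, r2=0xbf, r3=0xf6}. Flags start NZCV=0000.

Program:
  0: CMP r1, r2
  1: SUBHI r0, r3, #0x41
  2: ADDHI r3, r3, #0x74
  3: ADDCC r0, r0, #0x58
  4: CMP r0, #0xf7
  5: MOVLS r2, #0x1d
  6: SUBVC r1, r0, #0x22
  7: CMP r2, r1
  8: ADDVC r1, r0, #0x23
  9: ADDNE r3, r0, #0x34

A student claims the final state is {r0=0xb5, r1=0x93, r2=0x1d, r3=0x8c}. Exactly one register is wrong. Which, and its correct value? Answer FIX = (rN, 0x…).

0: ✓ CMP  NZCV=0010
1: ✓ SUBHI  r0←0xb5
2: ✓ ADDHI  r3←0x6a
3: · ADDCC
4: ✓ CMP  NZCV=1000
5: ✓ MOVLS  r2←0x1d
6: ✓ SUBVC  r1←0x93
7: ✓ CMP  NZCV=1001
8: · ADDVC
9: ✓ ADDNE  r3←0xe9

FIX = (r3, 0xe9)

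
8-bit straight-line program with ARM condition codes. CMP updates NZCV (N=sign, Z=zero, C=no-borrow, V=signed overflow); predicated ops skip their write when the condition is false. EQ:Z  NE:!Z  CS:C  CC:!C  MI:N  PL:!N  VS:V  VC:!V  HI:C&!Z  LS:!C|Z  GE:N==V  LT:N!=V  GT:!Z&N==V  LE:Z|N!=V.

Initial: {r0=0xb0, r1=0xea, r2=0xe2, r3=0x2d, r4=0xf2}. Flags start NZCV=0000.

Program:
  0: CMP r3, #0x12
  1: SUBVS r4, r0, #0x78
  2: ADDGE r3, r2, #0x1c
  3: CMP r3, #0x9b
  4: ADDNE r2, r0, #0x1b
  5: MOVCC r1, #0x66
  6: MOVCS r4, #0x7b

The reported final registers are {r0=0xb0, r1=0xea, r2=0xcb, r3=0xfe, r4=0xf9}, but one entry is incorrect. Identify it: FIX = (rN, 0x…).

[0] flags=0010 → (cmp)
[1] flags=0010 VS?F → skip
[2] flags=0010 GE?T → r3=0xfe
[3] flags=0010 → (cmp)
[4] flags=0010 NE?T → r2=0xcb
[5] flags=0010 CC?F → skip
[6] flags=0010 CS?T → r4=0x7b

FIX = (r4, 0x7b)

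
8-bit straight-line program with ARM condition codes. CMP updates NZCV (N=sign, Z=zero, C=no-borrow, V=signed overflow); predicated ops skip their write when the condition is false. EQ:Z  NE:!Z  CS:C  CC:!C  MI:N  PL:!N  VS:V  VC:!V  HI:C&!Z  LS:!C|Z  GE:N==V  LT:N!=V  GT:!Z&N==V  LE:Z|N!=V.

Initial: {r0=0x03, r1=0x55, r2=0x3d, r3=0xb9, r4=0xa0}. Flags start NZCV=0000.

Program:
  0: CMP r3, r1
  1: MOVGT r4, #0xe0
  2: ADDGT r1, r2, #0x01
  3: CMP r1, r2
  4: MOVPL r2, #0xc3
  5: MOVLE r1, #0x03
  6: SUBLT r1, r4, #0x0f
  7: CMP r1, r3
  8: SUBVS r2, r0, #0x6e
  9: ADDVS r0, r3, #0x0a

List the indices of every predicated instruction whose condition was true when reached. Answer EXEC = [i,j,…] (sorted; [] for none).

0: ✓ CMP  NZCV=0011
1: · MOVGT
2: · ADDGT
3: ✓ CMP  NZCV=0010
4: ✓ MOVPL  r2←0xc3
5: · MOVLE
6: · SUBLT
7: ✓ CMP  NZCV=1001
8: ✓ SUBVS  r2←0x95
9: ✓ ADDVS  r0←0xc3

EXEC = [4,8,9]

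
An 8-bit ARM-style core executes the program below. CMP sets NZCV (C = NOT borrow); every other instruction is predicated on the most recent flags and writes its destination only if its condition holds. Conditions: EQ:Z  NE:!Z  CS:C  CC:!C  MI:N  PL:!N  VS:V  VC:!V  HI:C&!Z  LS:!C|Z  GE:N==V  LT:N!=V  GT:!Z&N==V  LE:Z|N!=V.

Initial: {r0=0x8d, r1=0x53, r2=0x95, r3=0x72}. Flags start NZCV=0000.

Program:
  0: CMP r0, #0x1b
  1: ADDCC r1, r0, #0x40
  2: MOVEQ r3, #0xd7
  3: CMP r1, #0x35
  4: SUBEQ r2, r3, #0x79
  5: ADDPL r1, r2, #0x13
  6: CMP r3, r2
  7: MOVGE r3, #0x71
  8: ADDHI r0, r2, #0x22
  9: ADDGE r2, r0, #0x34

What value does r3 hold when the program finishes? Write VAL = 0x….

VAL = 0x71

0: ✓ CMP  NZCV=0011
1: · ADDCC
2: · MOVEQ
3: ✓ CMP  NZCV=0010
4: · SUBEQ
5: ✓ ADDPL  r1←0xa8
6: ✓ CMP  NZCV=1001
7: ✓ MOVGE  r3←0x71
8: · ADDHI
9: ✓ ADDGE  r2←0xc1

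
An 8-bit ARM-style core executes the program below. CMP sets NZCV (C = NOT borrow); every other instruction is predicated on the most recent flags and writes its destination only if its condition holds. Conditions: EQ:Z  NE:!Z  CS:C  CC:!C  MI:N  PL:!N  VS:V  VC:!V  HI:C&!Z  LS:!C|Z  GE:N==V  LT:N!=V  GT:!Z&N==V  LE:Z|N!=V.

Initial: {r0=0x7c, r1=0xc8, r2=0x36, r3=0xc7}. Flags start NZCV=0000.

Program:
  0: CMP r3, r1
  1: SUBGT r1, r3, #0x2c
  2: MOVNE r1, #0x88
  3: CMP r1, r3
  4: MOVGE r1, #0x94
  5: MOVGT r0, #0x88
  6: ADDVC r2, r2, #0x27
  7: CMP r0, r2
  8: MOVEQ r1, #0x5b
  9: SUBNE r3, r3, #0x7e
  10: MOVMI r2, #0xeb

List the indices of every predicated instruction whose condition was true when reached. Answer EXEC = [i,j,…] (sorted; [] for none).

0: ✓ CMP  NZCV=1000
1: · SUBGT
2: ✓ MOVNE  r1←0x88
3: ✓ CMP  NZCV=1000
4: · MOVGE
5: · MOVGT
6: ✓ ADDVC  r2←0x5d
7: ✓ CMP  NZCV=0010
8: · MOVEQ
9: ✓ SUBNE  r3←0x49
10: · MOVMI

EXEC = [2,6,9]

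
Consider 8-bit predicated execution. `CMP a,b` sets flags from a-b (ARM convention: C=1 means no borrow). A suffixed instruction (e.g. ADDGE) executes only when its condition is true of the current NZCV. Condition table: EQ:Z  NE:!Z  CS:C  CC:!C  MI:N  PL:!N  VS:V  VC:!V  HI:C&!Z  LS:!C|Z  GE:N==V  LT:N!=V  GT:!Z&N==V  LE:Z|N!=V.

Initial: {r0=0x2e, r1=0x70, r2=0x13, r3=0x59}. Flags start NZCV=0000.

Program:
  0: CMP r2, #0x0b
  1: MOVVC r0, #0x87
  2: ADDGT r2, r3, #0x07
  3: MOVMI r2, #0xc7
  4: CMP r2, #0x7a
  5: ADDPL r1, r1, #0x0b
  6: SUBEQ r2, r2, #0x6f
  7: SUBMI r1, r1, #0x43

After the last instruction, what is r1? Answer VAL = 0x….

0: ✓ CMP  NZCV=0010
1: ✓ MOVVC  r0←0x87
2: ✓ ADDGT  r2←0x60
3: · MOVMI
4: ✓ CMP  NZCV=1000
5: · ADDPL
6: · SUBEQ
7: ✓ SUBMI  r1←0x2d

VAL = 0x2d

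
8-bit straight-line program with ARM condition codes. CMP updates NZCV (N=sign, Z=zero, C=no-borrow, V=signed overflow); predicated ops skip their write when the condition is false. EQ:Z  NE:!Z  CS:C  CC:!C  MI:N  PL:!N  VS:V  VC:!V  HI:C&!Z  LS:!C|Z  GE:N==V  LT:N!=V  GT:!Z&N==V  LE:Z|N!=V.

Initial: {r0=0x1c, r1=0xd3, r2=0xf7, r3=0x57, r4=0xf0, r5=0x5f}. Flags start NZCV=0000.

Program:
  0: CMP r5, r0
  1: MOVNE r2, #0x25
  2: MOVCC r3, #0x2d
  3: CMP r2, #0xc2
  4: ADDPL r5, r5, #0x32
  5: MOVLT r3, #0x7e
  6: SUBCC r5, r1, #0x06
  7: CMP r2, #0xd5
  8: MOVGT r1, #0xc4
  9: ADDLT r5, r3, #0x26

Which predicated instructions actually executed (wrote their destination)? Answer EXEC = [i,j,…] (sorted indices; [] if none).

EXEC = [1,4,6,8]

0: ✓ CMP  NZCV=0010
1: ✓ MOVNE  r2←0x25
2: · MOVCC
3: ✓ CMP  NZCV=0000
4: ✓ ADDPL  r5←0x91
5: · MOVLT
6: ✓ SUBCC  r5←0xcd
7: ✓ CMP  NZCV=0000
8: ✓ MOVGT  r1←0xc4
9: · ADDLT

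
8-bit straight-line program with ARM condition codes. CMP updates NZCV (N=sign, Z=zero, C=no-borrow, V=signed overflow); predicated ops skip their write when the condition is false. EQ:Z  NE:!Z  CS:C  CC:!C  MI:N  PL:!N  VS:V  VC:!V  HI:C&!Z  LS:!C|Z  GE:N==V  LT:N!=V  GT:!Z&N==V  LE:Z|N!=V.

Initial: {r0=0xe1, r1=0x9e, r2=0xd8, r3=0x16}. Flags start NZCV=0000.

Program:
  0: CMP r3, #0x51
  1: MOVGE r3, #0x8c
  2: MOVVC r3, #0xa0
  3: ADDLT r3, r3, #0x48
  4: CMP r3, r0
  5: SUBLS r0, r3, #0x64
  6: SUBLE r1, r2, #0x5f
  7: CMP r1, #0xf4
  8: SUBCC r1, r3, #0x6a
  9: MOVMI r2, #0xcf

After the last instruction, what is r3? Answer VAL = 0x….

VAL = 0xe8

0: ✓ CMP  NZCV=1000
1: · MOVGE
2: ✓ MOVVC  r3←0xa0
3: ✓ ADDLT  r3←0xe8
4: ✓ CMP  NZCV=0010
5: · SUBLS
6: · SUBLE
7: ✓ CMP  NZCV=1000
8: ✓ SUBCC  r1←0x7e
9: ✓ MOVMI  r2←0xcf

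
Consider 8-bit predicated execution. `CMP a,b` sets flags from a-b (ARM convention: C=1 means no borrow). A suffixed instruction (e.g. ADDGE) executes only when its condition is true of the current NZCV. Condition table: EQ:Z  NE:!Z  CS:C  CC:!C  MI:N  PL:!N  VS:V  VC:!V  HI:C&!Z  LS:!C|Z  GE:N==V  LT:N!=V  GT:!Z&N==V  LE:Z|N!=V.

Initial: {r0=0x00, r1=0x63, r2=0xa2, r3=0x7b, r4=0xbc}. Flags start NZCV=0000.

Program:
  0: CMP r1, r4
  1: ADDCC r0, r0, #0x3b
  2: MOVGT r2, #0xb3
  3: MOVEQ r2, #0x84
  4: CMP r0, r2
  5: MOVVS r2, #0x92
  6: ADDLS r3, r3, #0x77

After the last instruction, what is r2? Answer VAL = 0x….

VAL = 0x92

0: ✓ CMP  NZCV=1001
1: ✓ ADDCC  r0←0x3b
2: ✓ MOVGT  r2←0xb3
3: · MOVEQ
4: ✓ CMP  NZCV=1001
5: ✓ MOVVS  r2←0x92
6: ✓ ADDLS  r3←0xf2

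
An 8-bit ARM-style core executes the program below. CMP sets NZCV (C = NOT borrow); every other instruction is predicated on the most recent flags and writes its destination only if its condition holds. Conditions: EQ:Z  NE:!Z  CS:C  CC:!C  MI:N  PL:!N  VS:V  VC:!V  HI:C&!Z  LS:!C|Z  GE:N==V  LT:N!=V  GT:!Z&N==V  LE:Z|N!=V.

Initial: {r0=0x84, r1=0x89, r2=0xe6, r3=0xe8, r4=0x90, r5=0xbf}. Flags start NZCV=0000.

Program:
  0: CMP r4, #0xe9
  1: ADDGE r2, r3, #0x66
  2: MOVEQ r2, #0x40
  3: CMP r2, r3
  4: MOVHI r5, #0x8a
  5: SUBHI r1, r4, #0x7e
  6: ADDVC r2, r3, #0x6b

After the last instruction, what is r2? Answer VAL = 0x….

VAL = 0x53

[0] flags=1000 → (cmp)
[1] flags=1000 GE?F → skip
[2] flags=1000 EQ?F → skip
[3] flags=1000 → (cmp)
[4] flags=1000 HI?F → skip
[5] flags=1000 HI?F → skip
[6] flags=1000 VC?T → r2=0x53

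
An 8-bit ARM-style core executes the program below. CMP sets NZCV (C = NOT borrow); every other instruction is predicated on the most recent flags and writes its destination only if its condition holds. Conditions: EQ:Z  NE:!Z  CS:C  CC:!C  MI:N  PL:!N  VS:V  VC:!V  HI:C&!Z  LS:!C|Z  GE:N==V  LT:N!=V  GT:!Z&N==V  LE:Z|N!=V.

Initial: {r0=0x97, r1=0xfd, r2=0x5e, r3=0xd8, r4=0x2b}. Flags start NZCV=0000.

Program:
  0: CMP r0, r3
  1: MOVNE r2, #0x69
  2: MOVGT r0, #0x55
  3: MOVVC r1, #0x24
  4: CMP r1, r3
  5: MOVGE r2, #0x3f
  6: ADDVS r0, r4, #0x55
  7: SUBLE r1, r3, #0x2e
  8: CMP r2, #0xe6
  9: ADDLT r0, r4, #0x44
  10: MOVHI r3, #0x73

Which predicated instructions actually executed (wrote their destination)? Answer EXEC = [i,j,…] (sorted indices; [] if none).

[0] flags=1000 → (cmp)
[1] flags=1000 NE?T → r2=0x69
[2] flags=1000 GT?F → skip
[3] flags=1000 VC?T → r1=0x24
[4] flags=0000 → (cmp)
[5] flags=0000 GE?T → r2=0x3f
[6] flags=0000 VS?F → skip
[7] flags=0000 LE?F → skip
[8] flags=0000 → (cmp)
[9] flags=0000 LT?F → skip
[10] flags=0000 HI?F → skip

EXEC = [1,3,5]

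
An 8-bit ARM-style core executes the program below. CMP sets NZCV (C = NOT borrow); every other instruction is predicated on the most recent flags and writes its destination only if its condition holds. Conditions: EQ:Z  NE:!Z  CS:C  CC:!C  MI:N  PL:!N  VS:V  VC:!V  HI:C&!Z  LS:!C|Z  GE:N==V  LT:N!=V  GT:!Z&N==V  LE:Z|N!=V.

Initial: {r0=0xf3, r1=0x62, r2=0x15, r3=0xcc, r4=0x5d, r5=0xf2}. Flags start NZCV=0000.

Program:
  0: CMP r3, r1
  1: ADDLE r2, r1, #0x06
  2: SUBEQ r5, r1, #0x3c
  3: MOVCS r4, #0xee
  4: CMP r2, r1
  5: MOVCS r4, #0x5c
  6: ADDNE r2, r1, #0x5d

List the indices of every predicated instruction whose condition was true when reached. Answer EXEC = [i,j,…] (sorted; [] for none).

EXEC = [1,3,5,6]

[0] flags=0011 → (cmp)
[1] flags=0011 LE?T → r2=0x68
[2] flags=0011 EQ?F → skip
[3] flags=0011 CS?T → r4=0xee
[4] flags=0010 → (cmp)
[5] flags=0010 CS?T → r4=0x5c
[6] flags=0010 NE?T → r2=0xbf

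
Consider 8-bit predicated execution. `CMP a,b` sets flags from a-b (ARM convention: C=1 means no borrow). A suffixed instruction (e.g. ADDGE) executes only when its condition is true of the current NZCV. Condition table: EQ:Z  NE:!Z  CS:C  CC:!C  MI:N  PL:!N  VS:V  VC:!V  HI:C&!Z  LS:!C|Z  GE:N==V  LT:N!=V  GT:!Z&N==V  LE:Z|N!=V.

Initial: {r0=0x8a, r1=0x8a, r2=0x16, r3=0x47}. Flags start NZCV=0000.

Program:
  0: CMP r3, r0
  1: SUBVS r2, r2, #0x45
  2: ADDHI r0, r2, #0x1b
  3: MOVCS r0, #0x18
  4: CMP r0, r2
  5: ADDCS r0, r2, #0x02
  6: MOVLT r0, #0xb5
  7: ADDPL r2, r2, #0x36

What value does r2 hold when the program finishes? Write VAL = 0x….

[0] flags=1001 → (cmp)
[1] flags=1001 VS?T → r2=0xd1
[2] flags=1001 HI?F → skip
[3] flags=1001 CS?F → skip
[4] flags=1000 → (cmp)
[5] flags=1000 CS?F → skip
[6] flags=1000 LT?T → r0=0xb5
[7] flags=1000 PL?F → skip

VAL = 0xd1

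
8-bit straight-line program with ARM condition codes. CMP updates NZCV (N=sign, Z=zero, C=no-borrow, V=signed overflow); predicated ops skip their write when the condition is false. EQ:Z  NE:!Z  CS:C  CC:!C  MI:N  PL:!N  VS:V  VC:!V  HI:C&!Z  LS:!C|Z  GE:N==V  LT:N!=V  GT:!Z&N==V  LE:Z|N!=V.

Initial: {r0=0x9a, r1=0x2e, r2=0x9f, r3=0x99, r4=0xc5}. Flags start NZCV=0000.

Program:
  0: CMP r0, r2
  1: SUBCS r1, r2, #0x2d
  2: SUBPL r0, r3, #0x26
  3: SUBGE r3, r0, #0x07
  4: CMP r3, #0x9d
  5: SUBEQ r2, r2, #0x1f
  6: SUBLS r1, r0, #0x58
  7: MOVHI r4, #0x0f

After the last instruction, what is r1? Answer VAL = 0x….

[0] flags=1000 → (cmp)
[1] flags=1000 CS?F → skip
[2] flags=1000 PL?F → skip
[3] flags=1000 GE?F → skip
[4] flags=1000 → (cmp)
[5] flags=1000 EQ?F → skip
[6] flags=1000 LS?T → r1=0x42
[7] flags=1000 HI?F → skip

VAL = 0x42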